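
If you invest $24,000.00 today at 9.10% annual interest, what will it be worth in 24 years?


Future value formula: FV = PV × (1 + r)^t
FV = $24,000.00 × (1 + 0.091)^24
FV = $24,000.00 × 8.0871224
FV = $194,090.94

FV = PV × (1 + r)^t = $194,090.94


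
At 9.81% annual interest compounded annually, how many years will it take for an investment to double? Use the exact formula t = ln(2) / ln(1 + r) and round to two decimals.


Doubling condition: (1 + r)^t = 2
Take ln of both sides: t × ln(1 + r) = ln(2)
t = ln(2) / ln(1 + r)
t = 0.693147 / 0.093581
t = 7.41

t = ln(2) / ln(1 + r) = 7.41 years


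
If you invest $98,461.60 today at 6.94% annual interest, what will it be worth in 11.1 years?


Future value formula: FV = PV × (1 + r)^t
FV = $98,461.60 × (1 + 0.0694)^11.1
FV = $98,461.60 × 2.1059885
FV = $207,359.00

FV = PV × (1 + r)^t = $207,359.00


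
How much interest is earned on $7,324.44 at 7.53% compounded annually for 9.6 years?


Compound interest earned = final amount − principal.
A = P(1 + r/n)^(nt) = $7,324.44 × (1 + 0.0753/1)^(1 × 9.6) = $14,704.80
Interest = A − P = $14,704.80 − $7,324.44 = $7,380.36

Interest = A - P = $7,380.36


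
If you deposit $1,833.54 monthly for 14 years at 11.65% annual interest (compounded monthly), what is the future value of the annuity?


Future value of an ordinary annuity: FV = PMT × ((1 + r)^n − 1) / r
Monthly rate r = 0.1165/12 ≈ 0.00970833, n = 168
FV = $1,833.54 × ((1 + 0.1165/12)^168 − 1) / (0.1165/12)
FV = $1,833.54 × 419.119329
FV = $768,472.05

FV = PMT × ((1+r)^n - 1)/r = $768,472.05


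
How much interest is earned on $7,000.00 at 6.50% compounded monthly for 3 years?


Compound interest earned = final amount − principal.
A = P(1 + r/n)^(nt) = $7,000.00 × (1 + 0.065/12)^(12 × 3) = $8,502.70
Interest = A − P = $8,502.70 − $7,000.00 = $1,502.70

Interest = A - P = $1,502.70


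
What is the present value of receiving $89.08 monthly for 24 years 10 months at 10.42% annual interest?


Present value of an ordinary annuity: PV = PMT × (1 − (1 + r)^(−n)) / r
Monthly rate r = 0.1042/12 ≈ 0.00868333, n = 298
PV = $89.08 × (1 − (1 + 0.1042/12)^(−298)) / (0.1042/12)
PV = $89.08 × 106.405858
PV = $9,478.63

PV = PMT × (1-(1+r)^(-n))/r = $9,478.63


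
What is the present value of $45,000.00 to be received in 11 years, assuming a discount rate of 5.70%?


Present value formula: PV = FV / (1 + r)^t
PV = $45,000.00 / (1 + 0.057)^11
PV = $45,000.00 / 1.8400298
PV = $24,456.13

PV = FV / (1 + r)^t = $24,456.13


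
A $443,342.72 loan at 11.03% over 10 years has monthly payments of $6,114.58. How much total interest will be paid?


Total paid over the life of the loan = PMT × n.
Total paid = $6,114.58 × 120 = $733,749.60
Total interest = total paid − principal = $733,749.60 − $443,342.72 = $290,406.88

Total interest = (PMT × n) - PV = $290,406.88


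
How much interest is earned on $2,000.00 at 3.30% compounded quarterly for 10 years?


Compound interest earned = final amount − principal.
A = P(1 + r/n)^(nt) = $2,000.00 × (1 + 0.033/4)^(4 × 10) = $2,778.17
Interest = A − P = $2,778.17 − $2,000.00 = $778.17

Interest = A - P = $778.17


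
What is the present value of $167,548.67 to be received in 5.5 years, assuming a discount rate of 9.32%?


Present value formula: PV = FV / (1 + r)^t
PV = $167,548.67 / (1 + 0.0932)^5.5
PV = $167,548.67 / 1.6324802
PV = $102,634.43

PV = FV / (1 + r)^t = $102,634.43


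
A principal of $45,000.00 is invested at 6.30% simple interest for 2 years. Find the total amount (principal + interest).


Total amount formula: A = P(1 + rt) = P + P·r·t
Interest: I = P × r × t = $45,000.00 × 0.063 × 2 = $5,670.00
A = P + I = $45,000.00 + $5,670.00 = $50,670.00

A = P + I = P(1 + rt) = $50,670.00


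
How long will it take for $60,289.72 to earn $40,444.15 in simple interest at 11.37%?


Rearrange the simple interest formula for t:
I = P × r × t  ⇒  t = I / (P × r)
t = $40,444.15 / ($60,289.72 × 0.1137)
t = 5.9

t = I/(P×r) = 5.9 years


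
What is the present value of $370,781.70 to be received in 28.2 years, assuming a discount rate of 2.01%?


Present value formula: PV = FV / (1 + r)^t
PV = $370,781.70 / (1 + 0.0201)^28.2
PV = $370,781.70 / 1.7527722
PV = $211,540.15

PV = FV / (1 + r)^t = $211,540.15


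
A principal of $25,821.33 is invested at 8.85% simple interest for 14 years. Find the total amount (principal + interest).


Total amount formula: A = P(1 + rt) = P + P·r·t
Interest: I = P × r × t = $25,821.33 × 0.0885 × 14 = $31,992.63
A = P + I = $25,821.33 + $31,992.63 = $57,813.96

A = P + I = P(1 + rt) = $57,813.96


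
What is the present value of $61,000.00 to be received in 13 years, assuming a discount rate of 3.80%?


Present value formula: PV = FV / (1 + r)^t
PV = $61,000.00 / (1 + 0.038)^13
PV = $61,000.00 / 1.6239236
PV = $37,563.34

PV = FV / (1 + r)^t = $37,563.34


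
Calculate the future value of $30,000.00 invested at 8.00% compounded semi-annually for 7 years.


Compound interest formula: A = P(1 + r/n)^(nt)
A = $30,000.00 × (1 + 0.08/2)^(2 × 7)
Growth factor: (1 + 0.08/2)^14 = 1.7316764
A = $30,000.00 × 1.7316764
A = $51,950.29

A = P(1 + r/n)^(nt) = $51,950.29


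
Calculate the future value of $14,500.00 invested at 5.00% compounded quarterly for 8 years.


Compound interest formula: A = P(1 + r/n)^(nt)
A = $14,500.00 × (1 + 0.05/4)^(4 × 8)
Growth factor: (1 + 0.05/4)^32 = 1.4881305
A = $14,500.00 × 1.4881305
A = $21,577.89

A = P(1 + r/n)^(nt) = $21,577.89


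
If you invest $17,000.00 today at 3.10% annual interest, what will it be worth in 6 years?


Future value formula: FV = PV × (1 + r)^t
FV = $17,000.00 × (1 + 0.031)^6
FV = $17,000.00 × 1.2010248
FV = $20,417.42

FV = PV × (1 + r)^t = $20,417.42


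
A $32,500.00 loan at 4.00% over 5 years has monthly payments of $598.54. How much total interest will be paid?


Total paid over the life of the loan = PMT × n.
Total paid = $598.54 × 60 = $35,912.40
Total interest = total paid − principal = $35,912.40 − $32,500.00 = $3,412.40

Total interest = (PMT × n) - PV = $3,412.40


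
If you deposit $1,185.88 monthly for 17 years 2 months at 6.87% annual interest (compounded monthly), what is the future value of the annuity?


Future value of an ordinary annuity: FV = PMT × ((1 + r)^n − 1) / r
Monthly rate r = 0.0687/12 = 0.005725, n = 206
FV = $1,185.88 × ((1 + 0.0687/12)^206 − 1) / (0.0687/12)
FV = $1,185.88 × 391.500502
FV = $464,272.62

FV = PMT × ((1+r)^n - 1)/r = $464,272.62


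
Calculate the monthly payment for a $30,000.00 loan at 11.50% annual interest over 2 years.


Loan payment formula: PMT = PV × r / (1 − (1 + r)^(−n))
Monthly rate r = 0.115/12 ≈ 0.00958333, n = 24 months
Denominator: 1 − (1 + 0.115/12)^(−24) = 0.204596
PMT = $30,000.00 × (0.115/12) / 0.204596
PMT = $1,405.21 per month

PMT = PV × r / (1-(1+r)^(-n)) = $1,405.21/month


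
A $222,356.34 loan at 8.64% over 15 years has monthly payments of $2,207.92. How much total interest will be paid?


Total paid over the life of the loan = PMT × n.
Total paid = $2,207.92 × 180 = $397,425.60
Total interest = total paid − principal = $397,425.60 − $222,356.34 = $175,069.26

Total interest = (PMT × n) - PV = $175,069.26


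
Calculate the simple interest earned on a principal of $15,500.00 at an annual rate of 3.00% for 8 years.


Simple interest formula: I = P × r × t
I = $15,500.00 × 0.03 × 8
I = $3,720.00

I = P × r × t = $3,720.00


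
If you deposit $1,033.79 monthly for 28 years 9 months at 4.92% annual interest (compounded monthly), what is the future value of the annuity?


Future value of an ordinary annuity: FV = PMT × ((1 + r)^n − 1) / r
Monthly rate r = 0.0492/12 = 0.0041, n = 345
FV = $1,033.79 × ((1 + 0.0492/12)^345 − 1) / (0.0492/12)
FV = $1,033.79 × 756.718957
FV = $782,288.49

FV = PMT × ((1+r)^n - 1)/r = $782,288.49


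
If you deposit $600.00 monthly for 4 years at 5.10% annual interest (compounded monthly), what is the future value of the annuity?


Future value of an ordinary annuity: FV = PMT × ((1 + r)^n − 1) / r
Monthly rate r = 0.051/12 = 0.00425, n = 48
FV = $600.00 × ((1 + 0.051/12)^48 − 1) / (0.051/12)
FV = $600.00 × 53.121922
FV = $31,873.15

FV = PMT × ((1+r)^n - 1)/r = $31,873.15


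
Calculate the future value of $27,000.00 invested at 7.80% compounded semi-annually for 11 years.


Compound interest formula: A = P(1 + r/n)^(nt)
A = $27,000.00 × (1 + 0.078/2)^(2 × 11)
Growth factor: (1 + 0.078/2)^22 = 2.320289
A = $27,000.00 × 2.320289
A = $62,647.80

A = P(1 + r/n)^(nt) = $62,647.80


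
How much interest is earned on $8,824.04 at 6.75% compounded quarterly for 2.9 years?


Compound interest earned = final amount − principal.
A = P(1 + r/n)^(nt) = $8,824.04 × (1 + 0.0675/4)^(4 × 2.9) = $10,714.48
Interest = A − P = $10,714.48 − $8,824.04 = $1,890.44

Interest = A - P = $1,890.44


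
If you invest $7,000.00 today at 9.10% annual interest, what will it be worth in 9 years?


Future value formula: FV = PV × (1 + r)^t
FV = $7,000.00 × (1 + 0.091)^9
FV = $7,000.00 × 2.1898923
FV = $15,329.25

FV = PV × (1 + r)^t = $15,329.25


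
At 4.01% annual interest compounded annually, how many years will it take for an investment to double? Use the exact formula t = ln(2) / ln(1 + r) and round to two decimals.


Doubling condition: (1 + r)^t = 2
Take ln of both sides: t × ln(1 + r) = ln(2)
t = ln(2) / ln(1 + r)
t = 0.693147 / 0.039317
t = 17.63

t = ln(2) / ln(1 + r) = 17.63 years


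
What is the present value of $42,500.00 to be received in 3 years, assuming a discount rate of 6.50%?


Present value formula: PV = FV / (1 + r)^t
PV = $42,500.00 / (1 + 0.065)^3
PV = $42,500.00 / 1.2079496
PV = $35,183.59

PV = FV / (1 + r)^t = $35,183.59


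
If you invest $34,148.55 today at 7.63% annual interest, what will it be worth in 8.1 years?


Future value formula: FV = PV × (1 + r)^t
FV = $34,148.55 × (1 + 0.0763)^8.1
FV = $34,148.55 × 1.8140951
FV = $61,948.72

FV = PV × (1 + r)^t = $61,948.72


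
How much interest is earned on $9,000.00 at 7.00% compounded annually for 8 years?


Compound interest earned = final amount − principal.
A = P(1 + r/n)^(nt) = $9,000.00 × (1 + 0.07/1)^(1 × 8) = $15,463.68
Interest = A − P = $15,463.68 − $9,000.00 = $6,463.68

Interest = A - P = $6,463.68


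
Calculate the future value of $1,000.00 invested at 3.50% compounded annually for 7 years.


Compound interest formula: A = P(1 + r/n)^(nt)
A = $1,000.00 × (1 + 0.035/1)^(1 × 7)
Growth factor: (1 + 0.035/1)^7 = 1.272279
A = $1,000.00 × 1.272279
A = $1,272.28

A = P(1 + r/n)^(nt) = $1,272.28


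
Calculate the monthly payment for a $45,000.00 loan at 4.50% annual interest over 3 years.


Loan payment formula: PMT = PV × r / (1 − (1 + r)^(−n))
Monthly rate r = 0.045/12 = 0.00375, n = 36 months
Denominator: 1 − (1 + 0.045/12)^(−36) = 0.1260635
PMT = $45,000.00 × (0.045/12) / 0.1260635
PMT = $1,338.61 per month

PMT = PV × r / (1-(1+r)^(-n)) = $1,338.61/month


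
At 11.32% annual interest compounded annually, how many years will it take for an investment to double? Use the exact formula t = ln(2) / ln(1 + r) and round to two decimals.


Doubling condition: (1 + r)^t = 2
Take ln of both sides: t × ln(1 + r) = ln(2)
t = ln(2) / ln(1 + r)
t = 0.693147 / 0.107239
t = 6.46

t = ln(2) / ln(1 + r) = 6.46 years


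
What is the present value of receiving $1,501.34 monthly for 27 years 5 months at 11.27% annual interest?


Present value of an ordinary annuity: PV = PMT × (1 − (1 + r)^(−n)) / r
Monthly rate r = 0.1127/12 ≈ 0.00939167, n = 329
PV = $1,501.34 × (1 − (1 + 0.1127/12)^(−329)) / (0.1127/12)
PV = $1,501.34 × 101.561382
PV = $152,478.17

PV = PMT × (1-(1+r)^(-n))/r = $152,478.17


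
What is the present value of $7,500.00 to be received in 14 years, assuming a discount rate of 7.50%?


Present value formula: PV = FV / (1 + r)^t
PV = $7,500.00 / (1 + 0.075)^14
PV = $7,500.00 / 2.752444
PV = $2,724.85

PV = FV / (1 + r)^t = $2,724.85


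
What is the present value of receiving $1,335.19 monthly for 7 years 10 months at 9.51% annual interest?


Present value of an ordinary annuity: PV = PMT × (1 − (1 + r)^(−n)) / r
Monthly rate r = 0.0951/12 = 0.007925, n = 94
PV = $1,335.19 × (1 − (1 + 0.0951/12)^(−94)) / (0.0951/12)
PV = $1,335.19 × 66.100423
PV = $88,256.62

PV = PMT × (1-(1+r)^(-n))/r = $88,256.62


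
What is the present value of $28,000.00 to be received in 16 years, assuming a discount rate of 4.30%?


Present value formula: PV = FV / (1 + r)^t
PV = $28,000.00 / (1 + 0.043)^16
PV = $28,000.00 / 1.9613222
PV = $14,276.08

PV = FV / (1 + r)^t = $14,276.08


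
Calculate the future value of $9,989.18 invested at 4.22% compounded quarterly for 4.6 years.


Compound interest formula: A = P(1 + r/n)^(nt)
A = $9,989.18 × (1 + 0.0422/4)^(4 × 4.6)
Growth factor: (1 + 0.0422/4)^18.4 = 1.2130079
A = $9,989.18 × 1.2130079
A = $12,116.95

A = P(1 + r/n)^(nt) = $12,116.95


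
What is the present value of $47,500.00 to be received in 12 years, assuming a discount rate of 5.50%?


Present value formula: PV = FV / (1 + r)^t
PV = $47,500.00 / (1 + 0.055)^12
PV = $47,500.00 / 1.9012075
PV = $24,984.12

PV = FV / (1 + r)^t = $24,984.12


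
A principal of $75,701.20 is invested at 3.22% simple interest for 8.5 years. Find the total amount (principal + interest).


Total amount formula: A = P(1 + rt) = P + P·r·t
Interest: I = P × r × t = $75,701.20 × 0.0322 × 8.5 = $20,719.42
A = P + I = $75,701.20 + $20,719.42 = $96,420.62

A = P + I = P(1 + rt) = $96,420.62


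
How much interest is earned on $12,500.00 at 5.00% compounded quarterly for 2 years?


Compound interest earned = final amount − principal.
A = P(1 + r/n)^(nt) = $12,500.00 × (1 + 0.05/4)^(4 × 2) = $13,806.08
Interest = A − P = $13,806.08 − $12,500.00 = $1,306.08

Interest = A - P = $1,306.08


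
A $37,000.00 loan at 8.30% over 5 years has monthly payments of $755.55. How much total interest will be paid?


Total paid over the life of the loan = PMT × n.
Total paid = $755.55 × 60 = $45,333.00
Total interest = total paid − principal = $45,333.00 − $37,000.00 = $8,333.00

Total interest = (PMT × n) - PV = $8,333.00


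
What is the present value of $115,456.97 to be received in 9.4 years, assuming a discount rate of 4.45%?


Present value formula: PV = FV / (1 + r)^t
PV = $115,456.97 / (1 + 0.0445)^9.4
PV = $115,456.97 / 1.5057032
PV = $76,679.77

PV = FV / (1 + r)^t = $76,679.77


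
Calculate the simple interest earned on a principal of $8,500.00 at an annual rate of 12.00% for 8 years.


Simple interest formula: I = P × r × t
I = $8,500.00 × 0.12 × 8
I = $8,160.00

I = P × r × t = $8,160.00


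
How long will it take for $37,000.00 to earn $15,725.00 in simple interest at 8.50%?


Rearrange the simple interest formula for t:
I = P × r × t  ⇒  t = I / (P × r)
t = $15,725.00 / ($37,000.00 × 0.085)
t = 5

t = I/(P×r) = 5 years


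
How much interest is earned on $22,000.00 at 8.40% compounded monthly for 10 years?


Compound interest earned = final amount − principal.
A = P(1 + r/n)^(nt) = $22,000.00 × (1 + 0.084/12)^(12 × 10) = $50,811.16
Interest = A − P = $50,811.16 − $22,000.00 = $28,811.16

Interest = A - P = $28,811.16


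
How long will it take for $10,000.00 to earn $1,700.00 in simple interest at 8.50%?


Rearrange the simple interest formula for t:
I = P × r × t  ⇒  t = I / (P × r)
t = $1,700.00 / ($10,000.00 × 0.085)
t = 2

t = I/(P×r) = 2 years


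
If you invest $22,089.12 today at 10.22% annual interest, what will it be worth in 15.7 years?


Future value formula: FV = PV × (1 + r)^t
FV = $22,089.12 × (1 + 0.1022)^15.7
FV = $22,089.12 × 4.6077445
FV = $101,781.02

FV = PV × (1 + r)^t = $101,781.02


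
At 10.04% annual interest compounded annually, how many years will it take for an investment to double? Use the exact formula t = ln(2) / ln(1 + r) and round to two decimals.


Doubling condition: (1 + r)^t = 2
Take ln of both sides: t × ln(1 + r) = ln(2)
t = ln(2) / ln(1 + r)
t = 0.693147 / 0.095674
t = 7.24

t = ln(2) / ln(1 + r) = 7.24 years


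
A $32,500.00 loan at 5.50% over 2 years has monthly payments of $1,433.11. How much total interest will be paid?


Total paid over the life of the loan = PMT × n.
Total paid = $1,433.11 × 24 = $34,394.64
Total interest = total paid − principal = $34,394.64 − $32,500.00 = $1,894.64

Total interest = (PMT × n) - PV = $1,894.64


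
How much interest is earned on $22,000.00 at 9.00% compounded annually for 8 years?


Compound interest earned = final amount − principal.
A = P(1 + r/n)^(nt) = $22,000.00 × (1 + 0.09/1)^(1 × 8) = $43,836.38
Interest = A − P = $43,836.38 − $22,000.00 = $21,836.38

Interest = A - P = $21,836.38


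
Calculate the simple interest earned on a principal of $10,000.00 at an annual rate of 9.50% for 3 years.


Simple interest formula: I = P × r × t
I = $10,000.00 × 0.095 × 3
I = $2,850.00

I = P × r × t = $2,850.00


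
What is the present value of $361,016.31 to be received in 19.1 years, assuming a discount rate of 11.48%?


Present value formula: PV = FV / (1 + r)^t
PV = $361,016.31 / (1 + 0.1148)^19.1
PV = $361,016.31 / 7.970066
PV = $45,296.53

PV = FV / (1 + r)^t = $45,296.53


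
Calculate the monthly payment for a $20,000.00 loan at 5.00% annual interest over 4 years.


Loan payment formula: PMT = PV × r / (1 − (1 + r)^(−n))
Monthly rate r = 0.05/12 ≈ 0.00416667, n = 48 months
Denominator: 1 − (1 + 0.05/12)^(−48) = 0.180929
PMT = $20,000.00 × (0.05/12) / 0.180929
PMT = $460.59 per month

PMT = PV × r / (1-(1+r)^(-n)) = $460.59/month


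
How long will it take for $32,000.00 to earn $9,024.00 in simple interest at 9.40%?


Rearrange the simple interest formula for t:
I = P × r × t  ⇒  t = I / (P × r)
t = $9,024.00 / ($32,000.00 × 0.094)
t = 3

t = I/(P×r) = 3 years


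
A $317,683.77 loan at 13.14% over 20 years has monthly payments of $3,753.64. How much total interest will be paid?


Total paid over the life of the loan = PMT × n.
Total paid = $3,753.64 × 240 = $900,873.60
Total interest = total paid − principal = $900,873.60 − $317,683.77 = $583,189.83

Total interest = (PMT × n) - PV = $583,189.83


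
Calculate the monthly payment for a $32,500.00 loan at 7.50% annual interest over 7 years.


Loan payment formula: PMT = PV × r / (1 − (1 + r)^(−n))
Monthly rate r = 0.075/12 = 0.00625, n = 84 months
Denominator: 1 − (1 + 0.075/12)^(−84) = 0.407477
PMT = $32,500.00 × (0.075/12) / 0.407477
PMT = $498.49 per month

PMT = PV × r / (1-(1+r)^(-n)) = $498.49/month


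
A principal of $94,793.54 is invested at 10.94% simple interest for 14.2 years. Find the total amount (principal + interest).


Total amount formula: A = P(1 + rt) = P + P·r·t
Interest: I = P × r × t = $94,793.54 × 0.1094 × 14.2 = $147,259.87
A = P + I = $94,793.54 + $147,259.87 = $242,053.41

A = P + I = P(1 + rt) = $242,053.41


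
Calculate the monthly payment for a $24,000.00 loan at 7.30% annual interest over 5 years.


Loan payment formula: PMT = PV × r / (1 − (1 + r)^(−n))
Monthly rate r = 0.073/12 ≈ 0.00608333, n = 60 months
Denominator: 1 − (1 + 0.073/12)^(−60) = 0.305035
PMT = $24,000.00 × (0.073/12) / 0.305035
PMT = $478.63 per month

PMT = PV × r / (1-(1+r)^(-n)) = $478.63/month


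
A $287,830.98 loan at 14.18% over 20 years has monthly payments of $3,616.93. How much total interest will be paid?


Total paid over the life of the loan = PMT × n.
Total paid = $3,616.93 × 240 = $868,063.20
Total interest = total paid − principal = $868,063.20 − $287,830.98 = $580,232.22

Total interest = (PMT × n) - PV = $580,232.22


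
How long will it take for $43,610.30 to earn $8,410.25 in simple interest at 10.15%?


Rearrange the simple interest formula for t:
I = P × r × t  ⇒  t = I / (P × r)
t = $8,410.25 / ($43,610.30 × 0.1015)
t = 1.9

t = I/(P×r) = 1.9 years


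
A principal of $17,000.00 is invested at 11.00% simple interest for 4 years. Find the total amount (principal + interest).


Total amount formula: A = P(1 + rt) = P + P·r·t
Interest: I = P × r × t = $17,000.00 × 0.11 × 4 = $7,480.00
A = P + I = $17,000.00 + $7,480.00 = $24,480.00

A = P + I = P(1 + rt) = $24,480.00


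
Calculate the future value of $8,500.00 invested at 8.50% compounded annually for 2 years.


Compound interest formula: A = P(1 + r/n)^(nt)
A = $8,500.00 × (1 + 0.085/1)^(1 × 2)
Growth factor: (1 + 0.085/1)^2 = 1.177225
A = $8,500.00 × 1.177225
A = $10,006.41

A = P(1 + r/n)^(nt) = $10,006.41


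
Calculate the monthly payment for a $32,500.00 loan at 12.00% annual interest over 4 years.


Loan payment formula: PMT = PV × r / (1 − (1 + r)^(−n))
Monthly rate r = 0.12/12 = 0.01, n = 48 months
Denominator: 1 − (1 + 0.12/12)^(−48) = 0.379740
PMT = $32,500.00 × (0.12/12) / 0.379740
PMT = $855.85 per month

PMT = PV × r / (1-(1+r)^(-n)) = $855.85/month


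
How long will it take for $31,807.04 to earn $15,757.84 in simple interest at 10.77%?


Rearrange the simple interest formula for t:
I = P × r × t  ⇒  t = I / (P × r)
t = $15,757.84 / ($31,807.04 × 0.1077)
t = 4.6

t = I/(P×r) = 4.6 years


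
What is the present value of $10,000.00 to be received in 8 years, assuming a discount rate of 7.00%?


Present value formula: PV = FV / (1 + r)^t
PV = $10,000.00 / (1 + 0.07)^8
PV = $10,000.00 / 1.718186
PV = $5,820.09

PV = FV / (1 + r)^t = $5,820.09


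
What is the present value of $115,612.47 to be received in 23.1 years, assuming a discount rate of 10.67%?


Present value formula: PV = FV / (1 + r)^t
PV = $115,612.47 / (1 + 0.1067)^23.1
PV = $115,612.47 / 10.401379
PV = $11,115.11

PV = FV / (1 + r)^t = $11,115.11


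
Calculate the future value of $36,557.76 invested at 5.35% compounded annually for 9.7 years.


Compound interest formula: A = P(1 + r/n)^(nt)
A = $36,557.76 × (1 + 0.0535/1)^(1 × 9.7)
Growth factor: (1 + 0.0535/1)^9.7 = 1.6578874
A = $36,557.76 × 1.6578874
A = $60,608.65

A = P(1 + r/n)^(nt) = $60,608.65


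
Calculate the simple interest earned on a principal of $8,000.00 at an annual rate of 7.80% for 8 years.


Simple interest formula: I = P × r × t
I = $8,000.00 × 0.078 × 8
I = $4,992.00

I = P × r × t = $4,992.00


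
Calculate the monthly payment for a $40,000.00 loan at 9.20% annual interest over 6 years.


Loan payment formula: PMT = PV × r / (1 − (1 + r)^(−n))
Monthly rate r = 0.092/12 ≈ 0.00766667, n = 72 months
Denominator: 1 − (1 + 0.092/12)^(−72) = 0.422989
PMT = $40,000.00 × (0.092/12) / 0.422989
PMT = $725.00 per month

PMT = PV × r / (1-(1+r)^(-n)) = $725.00/month


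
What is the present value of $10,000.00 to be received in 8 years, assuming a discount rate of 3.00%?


Present value formula: PV = FV / (1 + r)^t
PV = $10,000.00 / (1 + 0.03)^8
PV = $10,000.00 / 1.266770
PV = $7,894.09

PV = FV / (1 + r)^t = $7,894.09


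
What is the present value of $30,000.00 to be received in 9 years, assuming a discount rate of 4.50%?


Present value formula: PV = FV / (1 + r)^t
PV = $30,000.00 / (1 + 0.045)^9
PV = $30,000.00 / 1.486095
PV = $20,187.13

PV = FV / (1 + r)^t = $20,187.13


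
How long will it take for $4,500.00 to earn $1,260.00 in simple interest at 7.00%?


Rearrange the simple interest formula for t:
I = P × r × t  ⇒  t = I / (P × r)
t = $1,260.00 / ($4,500.00 × 0.07)
t = 4

t = I/(P×r) = 4 years


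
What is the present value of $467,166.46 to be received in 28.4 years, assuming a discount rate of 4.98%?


Present value formula: PV = FV / (1 + r)^t
PV = $467,166.46 / (1 + 0.0498)^28.4
PV = $467,166.46 / 3.9758184
PV = $117,501.96

PV = FV / (1 + r)^t = $117,501.96


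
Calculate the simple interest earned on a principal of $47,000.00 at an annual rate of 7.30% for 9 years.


Simple interest formula: I = P × r × t
I = $47,000.00 × 0.073 × 9
I = $30,879.00

I = P × r × t = $30,879.00


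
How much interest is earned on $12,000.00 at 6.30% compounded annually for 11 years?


Compound interest earned = final amount − principal.
A = P(1 + r/n)^(nt) = $12,000.00 × (1 + 0.063/1)^(1 × 11) = $23,498.88
Interest = A − P = $23,498.88 − $12,000.00 = $11,498.88

Interest = A - P = $11,498.88


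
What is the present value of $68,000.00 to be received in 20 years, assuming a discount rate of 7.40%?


Present value formula: PV = FV / (1 + r)^t
PV = $68,000.00 / (1 + 0.074)^20
PV = $68,000.00 / 4.169516
PV = $16,308.85

PV = FV / (1 + r)^t = $16,308.85


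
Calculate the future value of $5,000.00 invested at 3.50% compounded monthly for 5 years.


Compound interest formula: A = P(1 + r/n)^(nt)
A = $5,000.00 × (1 + 0.035/12)^(12 × 5)
Growth factor: (1 + 0.035/12)^60 = 1.1909428
A = $5,000.00 × 1.1909428
A = $5,954.71

A = P(1 + r/n)^(nt) = $5,954.71


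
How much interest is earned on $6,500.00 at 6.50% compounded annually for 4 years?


Compound interest earned = final amount − principal.
A = P(1 + r/n)^(nt) = $6,500.00 × (1 + 0.065/1)^(1 × 4) = $8,362.03
Interest = A − P = $8,362.03 − $6,500.00 = $1,862.03

Interest = A - P = $1,862.03


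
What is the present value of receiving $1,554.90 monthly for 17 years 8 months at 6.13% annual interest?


Present value of an ordinary annuity: PV = PMT × (1 − (1 + r)^(−n)) / r
Monthly rate r = 0.0613/12 ≈ 0.00510833, n = 212
PV = $1,554.90 × (1 − (1 + 0.0613/12)^(−212)) / (0.0613/12)
PV = $1,554.90 × 129.293789
PV = $201,038.91

PV = PMT × (1-(1+r)^(-n))/r = $201,038.91


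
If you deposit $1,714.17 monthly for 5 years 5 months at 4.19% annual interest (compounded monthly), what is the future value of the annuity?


Future value of an ordinary annuity: FV = PMT × ((1 + r)^n − 1) / r
Monthly rate r = 0.0419/12 ≈ 0.00349167, n = 65
FV = $1,714.17 × ((1 + 0.0419/12)^65 − 1) / (0.0419/12)
FV = $1,714.17 × 72.825295
FV = $124,834.94

FV = PMT × ((1+r)^n - 1)/r = $124,834.94


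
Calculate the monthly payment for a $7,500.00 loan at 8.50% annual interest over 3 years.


Loan payment formula: PMT = PV × r / (1 − (1 + r)^(−n))
Monthly rate r = 0.085/12 ≈ 0.00708333, n = 36 months
Denominator: 1 − (1 + 0.085/12)^(−36) = 0.224387
PMT = $7,500.00 × (0.085/12) / 0.224387
PMT = $236.76 per month

PMT = PV × r / (1-(1+r)^(-n)) = $236.76/month


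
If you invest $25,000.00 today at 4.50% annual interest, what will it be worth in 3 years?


Future value formula: FV = PV × (1 + r)^t
FV = $25,000.00 × (1 + 0.045)^3
FV = $25,000.00 × 1.141166
FV = $28,529.15

FV = PV × (1 + r)^t = $28,529.15


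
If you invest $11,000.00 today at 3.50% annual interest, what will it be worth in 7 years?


Future value formula: FV = PV × (1 + r)^t
FV = $11,000.00 × (1 + 0.035)^7
FV = $11,000.00 × 1.272279
FV = $13,995.07

FV = PV × (1 + r)^t = $13,995.07


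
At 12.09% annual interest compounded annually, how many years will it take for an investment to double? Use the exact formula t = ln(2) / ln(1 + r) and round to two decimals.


Doubling condition: (1 + r)^t = 2
Take ln of both sides: t × ln(1 + r) = ln(2)
t = ln(2) / ln(1 + r)
t = 0.693147 / 0.114132
t = 6.07

t = ln(2) / ln(1 + r) = 6.07 years


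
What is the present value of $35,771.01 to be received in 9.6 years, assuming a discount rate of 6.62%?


Present value formula: PV = FV / (1 + r)^t
PV = $35,771.01 / (1 + 0.0662)^9.6
PV = $35,771.01 / 1.850339
PV = $19,332.14

PV = FV / (1 + r)^t = $19,332.14


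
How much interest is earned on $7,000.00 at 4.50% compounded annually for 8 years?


Compound interest earned = final amount − principal.
A = P(1 + r/n)^(nt) = $7,000.00 × (1 + 0.045/1)^(1 × 8) = $9,954.70
Interest = A − P = $9,954.70 − $7,000.00 = $2,954.70

Interest = A - P = $2,954.70


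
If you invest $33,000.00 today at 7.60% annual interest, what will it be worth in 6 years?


Future value formula: FV = PV × (1 + r)^t
FV = $33,000.00 × (1 + 0.076)^6
FV = $33,000.00 × 1.5519354
FV = $51,213.87

FV = PV × (1 + r)^t = $51,213.87


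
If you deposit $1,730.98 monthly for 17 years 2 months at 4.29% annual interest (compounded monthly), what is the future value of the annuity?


Future value of an ordinary annuity: FV = PMT × ((1 + r)^n − 1) / r
Monthly rate r = 0.0429/12 = 0.003575, n = 206
FV = $1,730.98 × ((1 + 0.0429/12)^206 − 1) / (0.0429/12)
FV = $1,730.98 × 303.711091
FV = $525,717.82

FV = PMT × ((1+r)^n - 1)/r = $525,717.82


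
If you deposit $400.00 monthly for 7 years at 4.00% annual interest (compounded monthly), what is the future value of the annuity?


Future value of an ordinary annuity: FV = PMT × ((1 + r)^n − 1) / r
Monthly rate r = 0.04/12 ≈ 0.00333333, n = 84
FV = $400.00 × ((1 + 0.04/12)^84 − 1) / (0.04/12)
FV = $400.00 × 96.754159
FV = $38,701.66

FV = PMT × ((1+r)^n - 1)/r = $38,701.66


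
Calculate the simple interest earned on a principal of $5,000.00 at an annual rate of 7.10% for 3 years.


Simple interest formula: I = P × r × t
I = $5,000.00 × 0.071 × 3
I = $1,065.00

I = P × r × t = $1,065.00


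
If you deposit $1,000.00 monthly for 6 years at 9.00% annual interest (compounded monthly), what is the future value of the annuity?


Future value of an ordinary annuity: FV = PMT × ((1 + r)^n − 1) / r
Monthly rate r = 0.09/12 = 0.0075, n = 72
FV = $1,000.00 × ((1 + 0.09/12)^72 − 1) / (0.09/12)
FV = $1,000.00 × 95.007028
FV = $95,007.03

FV = PMT × ((1+r)^n - 1)/r = $95,007.03


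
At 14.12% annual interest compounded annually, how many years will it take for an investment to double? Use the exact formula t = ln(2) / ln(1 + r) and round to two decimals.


Doubling condition: (1 + r)^t = 2
Take ln of both sides: t × ln(1 + r) = ln(2)
t = ln(2) / ln(1 + r)
t = 0.693147 / 0.132080
t = 5.25

t = ln(2) / ln(1 + r) = 5.25 years


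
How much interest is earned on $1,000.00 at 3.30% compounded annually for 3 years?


Compound interest earned = final amount − principal.
A = P(1 + r/n)^(nt) = $1,000.00 × (1 + 0.033/1)^(1 × 3) = $1,102.30
Interest = A − P = $1,102.30 − $1,000.00 = $102.30

Interest = A - P = $102.30


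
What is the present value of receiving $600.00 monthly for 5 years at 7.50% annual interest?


Present value of an ordinary annuity: PV = PMT × (1 − (1 + r)^(−n)) / r
Monthly rate r = 0.075/12 = 0.00625, n = 60
PV = $600.00 × (1 − (1 + 0.075/12)^(−60)) / (0.075/12)
PV = $600.00 × 49.905308
PV = $29,943.18

PV = PMT × (1-(1+r)^(-n))/r = $29,943.18


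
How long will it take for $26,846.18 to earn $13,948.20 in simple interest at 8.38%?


Rearrange the simple interest formula for t:
I = P × r × t  ⇒  t = I / (P × r)
t = $13,948.20 / ($26,846.18 × 0.0838)
t = 6.2

t = I/(P×r) = 6.2 years


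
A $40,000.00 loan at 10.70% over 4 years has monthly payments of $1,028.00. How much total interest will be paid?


Total paid over the life of the loan = PMT × n.
Total paid = $1,028.00 × 48 = $49,344.00
Total interest = total paid − principal = $49,344.00 − $40,000.00 = $9,344.00

Total interest = (PMT × n) - PV = $9,344.00


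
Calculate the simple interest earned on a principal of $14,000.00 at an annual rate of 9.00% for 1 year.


Simple interest formula: I = P × r × t
I = $14,000.00 × 0.09 × 1
I = $1,260.00

I = P × r × t = $1,260.00


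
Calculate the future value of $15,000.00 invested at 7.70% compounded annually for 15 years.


Compound interest formula: A = P(1 + r/n)^(nt)
A = $15,000.00 × (1 + 0.077/1)^(1 × 15)
Growth factor: (1 + 0.077/1)^15 = 3.0425348
A = $15,000.00 × 3.0425348
A = $45,638.02

A = P(1 + r/n)^(nt) = $45,638.02


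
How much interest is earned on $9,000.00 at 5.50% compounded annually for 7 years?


Compound interest earned = final amount − principal.
A = P(1 + r/n)^(nt) = $9,000.00 × (1 + 0.055/1)^(1 × 7) = $13,092.11
Interest = A − P = $13,092.11 − $9,000.00 = $4,092.11

Interest = A - P = $4,092.11


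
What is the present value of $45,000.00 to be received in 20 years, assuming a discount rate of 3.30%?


Present value formula: PV = FV / (1 + r)^t
PV = $45,000.00 / (1 + 0.033)^20
PV = $45,000.00 / 1.914284
PV = $23,507.48

PV = FV / (1 + r)^t = $23,507.48


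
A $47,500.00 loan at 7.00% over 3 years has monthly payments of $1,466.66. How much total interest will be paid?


Total paid over the life of the loan = PMT × n.
Total paid = $1,466.66 × 36 = $52,799.76
Total interest = total paid − principal = $52,799.76 − $47,500.00 = $5,299.76

Total interest = (PMT × n) - PV = $5,299.76


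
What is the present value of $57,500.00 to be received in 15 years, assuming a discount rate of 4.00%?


Present value formula: PV = FV / (1 + r)^t
PV = $57,500.00 / (1 + 0.04)^15
PV = $57,500.00 / 1.8009435
PV = $31,927.71

PV = FV / (1 + r)^t = $31,927.71


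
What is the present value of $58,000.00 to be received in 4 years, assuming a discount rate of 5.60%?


Present value formula: PV = FV / (1 + r)^t
PV = $58,000.00 / (1 + 0.056)^4
PV = $58,000.00 / 1.2435283
PV = $46,641.48

PV = FV / (1 + r)^t = $46,641.48


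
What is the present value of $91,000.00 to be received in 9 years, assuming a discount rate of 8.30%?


Present value formula: PV = FV / (1 + r)^t
PV = $91,000.00 / (1 + 0.083)^9
PV = $91,000.00 / 2.0495386
PV = $44,400.24

PV = FV / (1 + r)^t = $44,400.24


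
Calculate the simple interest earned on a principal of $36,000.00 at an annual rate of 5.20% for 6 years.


Simple interest formula: I = P × r × t
I = $36,000.00 × 0.052 × 6
I = $11,232.00

I = P × r × t = $11,232.00


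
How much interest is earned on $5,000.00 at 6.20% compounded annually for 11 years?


Compound interest earned = final amount − principal.
A = P(1 + r/n)^(nt) = $5,000.00 × (1 + 0.062/1)^(1 × 11) = $9,690.36
Interest = A − P = $9,690.36 − $5,000.00 = $4,690.36

Interest = A - P = $4,690.36


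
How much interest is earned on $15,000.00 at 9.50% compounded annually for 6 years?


Compound interest earned = final amount − principal.
A = P(1 + r/n)^(nt) = $15,000.00 × (1 + 0.095/1)^(1 × 6) = $25,856.87
Interest = A − P = $25,856.87 − $15,000.00 = $10,856.87

Interest = A - P = $10,856.87


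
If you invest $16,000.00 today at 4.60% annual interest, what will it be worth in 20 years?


Future value formula: FV = PV × (1 + r)^t
FV = $16,000.00 × (1 + 0.046)^20
FV = $16,000.00 × 2.458293
FV = $39,332.69

FV = PV × (1 + r)^t = $39,332.69


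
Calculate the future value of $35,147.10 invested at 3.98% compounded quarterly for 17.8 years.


Compound interest formula: A = P(1 + r/n)^(nt)
A = $35,147.10 × (1 + 0.0398/4)^(4 × 17.8)
Growth factor: (1 + 0.0398/4)^71.2 = 2.0237227
A = $35,147.10 × 2.0237227
A = $71,127.98

A = P(1 + r/n)^(nt) = $71,127.98


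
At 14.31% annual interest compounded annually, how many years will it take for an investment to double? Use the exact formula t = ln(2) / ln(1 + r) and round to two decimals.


Doubling condition: (1 + r)^t = 2
Take ln of both sides: t × ln(1 + r) = ln(2)
t = ln(2) / ln(1 + r)
t = 0.693147 / 0.133744
t = 5.18

t = ln(2) / ln(1 + r) = 5.18 years


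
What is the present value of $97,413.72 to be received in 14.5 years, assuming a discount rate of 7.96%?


Present value formula: PV = FV / (1 + r)^t
PV = $97,413.72 / (1 + 0.0796)^14.5
PV = $97,413.72 / 3.0360694
PV = $32,085.47

PV = FV / (1 + r)^t = $32,085.47


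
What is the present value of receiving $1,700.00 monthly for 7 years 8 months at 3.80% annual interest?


Present value of an ordinary annuity: PV = PMT × (1 − (1 + r)^(−n)) / r
Monthly rate r = 0.038/12 ≈ 0.00316667, n = 92
PV = $1,700.00 × (1 − (1 + 0.038/12)^(−92)) / (0.038/12)
PV = $1,700.00 × 79.701916
PV = $135,493.26

PV = PMT × (1-(1+r)^(-n))/r = $135,493.26


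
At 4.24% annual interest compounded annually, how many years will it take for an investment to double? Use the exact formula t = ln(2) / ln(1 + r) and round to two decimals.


Doubling condition: (1 + r)^t = 2
Take ln of both sides: t × ln(1 + r) = ln(2)
t = ln(2) / ln(1 + r)
t = 0.693147 / 0.041526
t = 16.69

t = ln(2) / ln(1 + r) = 16.69 years


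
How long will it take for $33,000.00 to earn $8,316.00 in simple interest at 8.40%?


Rearrange the simple interest formula for t:
I = P × r × t  ⇒  t = I / (P × r)
t = $8,316.00 / ($33,000.00 × 0.084)
t = 3

t = I/(P×r) = 3 years


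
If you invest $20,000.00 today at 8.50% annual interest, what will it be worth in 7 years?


Future value formula: FV = PV × (1 + r)^t
FV = $20,000.00 × (1 + 0.085)^7
FV = $20,000.00 × 1.770142
FV = $35,402.84

FV = PV × (1 + r)^t = $35,402.84


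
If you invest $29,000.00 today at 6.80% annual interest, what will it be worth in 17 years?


Future value formula: FV = PV × (1 + r)^t
FV = $29,000.00 × (1 + 0.068)^17
FV = $29,000.00 × 3.0599286
FV = $88,737.93

FV = PV × (1 + r)^t = $88,737.93


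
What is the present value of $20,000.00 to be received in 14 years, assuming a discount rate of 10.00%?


Present value formula: PV = FV / (1 + r)^t
PV = $20,000.00 / (1 + 0.1)^14
PV = $20,000.00 / 3.797498
PV = $5,266.63

PV = FV / (1 + r)^t = $5,266.63


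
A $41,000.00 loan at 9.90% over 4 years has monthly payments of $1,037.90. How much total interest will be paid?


Total paid over the life of the loan = PMT × n.
Total paid = $1,037.90 × 48 = $49,819.20
Total interest = total paid − principal = $49,819.20 − $41,000.00 = $8,819.20

Total interest = (PMT × n) - PV = $8,819.20


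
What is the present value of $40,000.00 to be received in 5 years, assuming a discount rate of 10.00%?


Present value formula: PV = FV / (1 + r)^t
PV = $40,000.00 / (1 + 0.1)^5
PV = $40,000.00 / 1.610510
PV = $24,836.85

PV = FV / (1 + r)^t = $24,836.85


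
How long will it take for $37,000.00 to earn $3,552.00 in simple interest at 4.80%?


Rearrange the simple interest formula for t:
I = P × r × t  ⇒  t = I / (P × r)
t = $3,552.00 / ($37,000.00 × 0.048)
t = 2

t = I/(P×r) = 2 years


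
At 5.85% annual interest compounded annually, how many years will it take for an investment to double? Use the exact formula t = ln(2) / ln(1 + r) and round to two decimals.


Doubling condition: (1 + r)^t = 2
Take ln of both sides: t × ln(1 + r) = ln(2)
t = ln(2) / ln(1 + r)
t = 0.693147 / 0.056853
t = 12.19

t = ln(2) / ln(1 + r) = 12.19 years


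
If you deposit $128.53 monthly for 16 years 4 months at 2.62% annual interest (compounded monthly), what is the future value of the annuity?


Future value of an ordinary annuity: FV = PMT × ((1 + r)^n − 1) / r
Monthly rate r = 0.0262/12 ≈ 0.00218333, n = 196
FV = $128.53 × ((1 + 0.0262/12)^196 − 1) / (0.0262/12)
FV = $128.53 × 244.290847
FV = $31,398.70

FV = PMT × ((1+r)^n - 1)/r = $31,398.70


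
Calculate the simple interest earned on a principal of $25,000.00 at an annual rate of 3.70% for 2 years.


Simple interest formula: I = P × r × t
I = $25,000.00 × 0.037 × 2
I = $1,850.00

I = P × r × t = $1,850.00


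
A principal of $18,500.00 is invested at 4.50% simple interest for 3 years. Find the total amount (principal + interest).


Total amount formula: A = P(1 + rt) = P + P·r·t
Interest: I = P × r × t = $18,500.00 × 0.045 × 3 = $2,497.50
A = P + I = $18,500.00 + $2,497.50 = $20,997.50

A = P + I = P(1 + rt) = $20,997.50


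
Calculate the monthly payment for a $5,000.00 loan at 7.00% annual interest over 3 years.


Loan payment formula: PMT = PV × r / (1 − (1 + r)^(−n))
Monthly rate r = 0.07/12 ≈ 0.00583333, n = 36 months
Denominator: 1 − (1 + 0.07/12)^(−36) = 0.188921
PMT = $5,000.00 × (0.07/12) / 0.188921
PMT = $154.39 per month

PMT = PV × r / (1-(1+r)^(-n)) = $154.39/month
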